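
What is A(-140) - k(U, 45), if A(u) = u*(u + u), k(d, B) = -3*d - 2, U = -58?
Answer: 39028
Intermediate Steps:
k(d, B) = -2 - 3*d
A(u) = 2*u² (A(u) = u*(2*u) = 2*u²)
A(-140) - k(U, 45) = 2*(-140)² - (-2 - 3*(-58)) = 2*19600 - (-2 + 174) = 39200 - 1*172 = 39200 - 172 = 39028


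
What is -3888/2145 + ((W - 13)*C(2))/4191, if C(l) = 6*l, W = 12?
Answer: -164852/90805 ≈ -1.8155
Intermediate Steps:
-3888/2145 + ((W - 13)*C(2))/4191 = -3888/2145 + ((12 - 13)*(6*2))/4191 = -3888*1/2145 - 1*12*(1/4191) = -1296/715 - 12*1/4191 = -1296/715 - 4/1397 = -164852/90805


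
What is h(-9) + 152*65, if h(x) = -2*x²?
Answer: 9718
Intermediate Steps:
h(-9) + 152*65 = -2*(-9)² + 152*65 = -2*81 + 9880 = -162 + 9880 = 9718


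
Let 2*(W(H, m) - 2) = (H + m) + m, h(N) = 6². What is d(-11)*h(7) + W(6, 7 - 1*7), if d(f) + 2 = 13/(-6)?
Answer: -145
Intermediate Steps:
h(N) = 36
W(H, m) = 2 + m + H/2 (W(H, m) = 2 + ((H + m) + m)/2 = 2 + (H + 2*m)/2 = 2 + (m + H/2) = 2 + m + H/2)
d(f) = -25/6 (d(f) = -2 + 13/(-6) = -2 + 13*(-⅙) = -2 - 13/6 = -25/6)
d(-11)*h(7) + W(6, 7 - 1*7) = -25/6*36 + (2 + (7 - 1*7) + (½)*6) = -150 + (2 + (7 - 7) + 3) = -150 + (2 + 0 + 3) = -150 + 5 = -145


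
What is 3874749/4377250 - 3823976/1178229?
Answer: -936396715883/396723299250 ≈ -2.3603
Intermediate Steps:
3874749/4377250 - 3823976/1178229 = 3874749*(1/4377250) - 3823976*1/1178229 = 3874749/4377250 - 294152/90633 = -936396715883/396723299250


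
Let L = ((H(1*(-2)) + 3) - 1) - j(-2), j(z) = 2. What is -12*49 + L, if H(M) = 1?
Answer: -587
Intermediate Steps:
L = 1 (L = ((1 + 3) - 1) - 1*2 = (4 - 1) - 2 = 3 - 2 = 1)
-12*49 + L = -12*49 + 1 = -588 + 1 = -587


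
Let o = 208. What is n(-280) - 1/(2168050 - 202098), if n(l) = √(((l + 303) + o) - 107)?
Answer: -1/1965952 + 2*√31 ≈ 11.136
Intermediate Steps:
n(l) = √(404 + l) (n(l) = √(((l + 303) + 208) - 107) = √(((303 + l) + 208) - 107) = √((511 + l) - 107) = √(404 + l))
n(-280) - 1/(2168050 - 202098) = √(404 - 280) - 1/(2168050 - 202098) = √124 - 1/1965952 = 2*√31 - 1*1/1965952 = 2*√31 - 1/1965952 = -1/1965952 + 2*√31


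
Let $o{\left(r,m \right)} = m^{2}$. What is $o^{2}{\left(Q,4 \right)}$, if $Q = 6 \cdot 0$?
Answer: $256$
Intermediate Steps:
$Q = 0$
$o^{2}{\left(Q,4 \right)} = \left(4^{2}\right)^{2} = 16^{2} = 256$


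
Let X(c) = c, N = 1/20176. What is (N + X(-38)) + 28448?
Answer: 573200161/20176 ≈ 28410.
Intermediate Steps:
N = 1/20176 ≈ 4.9564e-5
(N + X(-38)) + 28448 = (1/20176 - 38) + 28448 = -766687/20176 + 28448 = 573200161/20176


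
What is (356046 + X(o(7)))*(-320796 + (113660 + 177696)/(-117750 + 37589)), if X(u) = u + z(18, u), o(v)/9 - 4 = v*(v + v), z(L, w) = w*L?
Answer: -9604475300297856/80161 ≈ -1.1981e+11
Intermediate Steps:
z(L, w) = L*w
o(v) = 36 + 18*v² (o(v) = 36 + 9*(v*(v + v)) = 36 + 9*(v*(2*v)) = 36 + 9*(2*v²) = 36 + 18*v²)
X(u) = 19*u (X(u) = u + 18*u = 19*u)
(356046 + X(o(7)))*(-320796 + (113660 + 177696)/(-117750 + 37589)) = (356046 + 19*(36 + 18*7²))*(-320796 + (113660 + 177696)/(-117750 + 37589)) = (356046 + 19*(36 + 18*49))*(-320796 + 291356/(-80161)) = (356046 + 19*(36 + 882))*(-320796 + 291356*(-1/80161)) = (356046 + 19*918)*(-320796 - 291356/80161) = (356046 + 17442)*(-25715619512/80161) = 373488*(-25715619512/80161) = -9604475300297856/80161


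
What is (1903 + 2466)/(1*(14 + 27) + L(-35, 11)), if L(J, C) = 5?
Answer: 4369/46 ≈ 94.978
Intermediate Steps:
(1903 + 2466)/(1*(14 + 27) + L(-35, 11)) = (1903 + 2466)/(1*(14 + 27) + 5) = 4369/(1*41 + 5) = 4369/(41 + 5) = 4369/46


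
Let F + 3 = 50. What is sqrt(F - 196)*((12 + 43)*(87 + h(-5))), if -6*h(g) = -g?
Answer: 28435*I*sqrt(149)/6 ≈ 57849.0*I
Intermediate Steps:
F = 47 (F = -3 + 50 = 47)
h(g) = g/6 (h(g) = -(-1)*g/6 = g/6)
sqrt(F - 196)*((12 + 43)*(87 + h(-5))) = sqrt(47 - 196)*((12 + 43)*(87 + (1/6)*(-5))) = sqrt(-149)*(55*(87 - 5/6)) = (I*sqrt(149))*(55*(517/6)) = (I*sqrt(149))*(28435/6) = 28435*I*sqrt(149)/6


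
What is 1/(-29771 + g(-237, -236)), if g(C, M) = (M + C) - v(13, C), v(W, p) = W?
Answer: -1/30257 ≈ -3.3050e-5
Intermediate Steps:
g(C, M) = -13 + C + M (g(C, M) = (M + C) - 1*13 = (C + M) - 13 = -13 + C + M)
1/(-29771 + g(-237, -236)) = 1/(-29771 + (-13 - 237 - 236)) = 1/(-29771 - 486) = 1/(-30257) = -1/30257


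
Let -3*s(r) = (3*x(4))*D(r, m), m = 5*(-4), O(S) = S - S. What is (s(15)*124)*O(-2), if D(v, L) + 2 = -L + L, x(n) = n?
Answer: 0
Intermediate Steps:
O(S) = 0
m = -20
D(v, L) = -2 (D(v, L) = -2 + (-L + L) = -2 + 0 = -2)
s(r) = 8 (s(r) = -3*4*(-2)/3 = -4*(-2) = -1/3*(-24) = 8)
(s(15)*124)*O(-2) = (8*124)*0 = 992*0 = 0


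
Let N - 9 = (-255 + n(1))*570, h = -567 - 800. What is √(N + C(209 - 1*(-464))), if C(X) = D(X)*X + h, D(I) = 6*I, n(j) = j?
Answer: 2*√642859 ≈ 1603.6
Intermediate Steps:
h = -1367
C(X) = -1367 + 6*X² (C(X) = (6*X)*X - 1367 = 6*X² - 1367 = -1367 + 6*X²)
N = -144771 (N = 9 + (-255 + 1)*570 = 9 - 254*570 = 9 - 144780 = -144771)
√(N + C(209 - 1*(-464))) = √(-144771 + (-1367 + 6*(209 - 1*(-464))²)) = √(-144771 + (-1367 + 6*(209 + 464)²)) = √(-144771 + (-1367 + 6*673²)) = √(-144771 + (-1367 + 6*452929)) = √(-144771 + (-1367 + 2717574)) = √(-144771 + 2716207) = √2571436 = 2*√642859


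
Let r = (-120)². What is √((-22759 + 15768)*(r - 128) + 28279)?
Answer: I*√99747273 ≈ 9987.4*I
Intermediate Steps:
r = 14400
√((-22759 + 15768)*(r - 128) + 28279) = √((-22759 + 15768)*(14400 - 128) + 28279) = √(-6991*14272 + 28279) = √(-99775552 + 28279) = √(-99747273) = I*√99747273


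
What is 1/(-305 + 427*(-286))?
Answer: -1/122427 ≈ -8.1681e-6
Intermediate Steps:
1/(-305 + 427*(-286)) = 1/(-305 - 122122) = 1/(-122427) = -1/122427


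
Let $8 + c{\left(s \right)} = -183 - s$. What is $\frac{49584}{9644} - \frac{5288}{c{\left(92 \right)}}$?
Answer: $\frac{16257436}{682313} \approx 23.827$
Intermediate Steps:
$c{\left(s \right)} = -191 - s$ ($c{\left(s \right)} = -8 - \left(183 + s\right) = -191 - s$)
$\frac{49584}{9644} - \frac{5288}{c{\left(92 \right)}} = \frac{49584}{9644} - \frac{5288}{-191 - 92} = 49584 \cdot \frac{1}{9644} - \frac{5288}{-191 - 92} = \frac{12396}{2411} - \frac{5288}{-283} = \frac{12396}{2411} - - \frac{5288}{283} = \frac{12396}{2411} + \frac{5288}{283} = \frac{16257436}{682313}$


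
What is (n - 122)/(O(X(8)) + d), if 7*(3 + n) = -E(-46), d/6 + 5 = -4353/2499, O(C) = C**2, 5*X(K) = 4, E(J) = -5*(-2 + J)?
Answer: 3317125/829072 ≈ 4.0010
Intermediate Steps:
E(J) = 10 - 5*J
X(K) = 4/5 (X(K) = (1/5)*4 = 4/5)
d = -33696/833 (d = -30 + 6*(-4353/2499) = -30 + 6*(-4353*1/2499) = -30 + 6*(-1451/833) = -30 - 8706/833 = -33696/833 ≈ -40.451)
n = -261/7 (n = -3 + (-(10 - 5*(-46)))/7 = -3 + (-(10 + 230))/7 = -3 + (-1*240)/7 = -3 + (1/7)*(-240) = -3 - 240/7 = -261/7 ≈ -37.286)
(n - 122)/(O(X(8)) + d) = (-261/7 - 122)/((4/5)**2 - 33696/833) = -1115/(7*(16/25 - 33696/833)) = -1115/(7*(-829072/20825)) = -1115/7*(-20825/829072) = 3317125/829072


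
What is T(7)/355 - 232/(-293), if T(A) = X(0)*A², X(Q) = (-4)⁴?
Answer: 3757752/104015 ≈ 36.127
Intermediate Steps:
X(Q) = 256
T(A) = 256*A²
T(7)/355 - 232/(-293) = (256*7²)/355 - 232/(-293) = (256*49)*(1/355) - 232*(-1/293) = 12544*(1/355) + 232/293 = 12544/355 + 232/293 = 3757752/104015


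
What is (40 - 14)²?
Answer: 676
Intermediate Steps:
(40 - 14)² = 26² = 676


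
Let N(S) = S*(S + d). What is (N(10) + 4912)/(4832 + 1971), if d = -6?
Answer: 4952/6803 ≈ 0.72791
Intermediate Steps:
N(S) = S*(-6 + S) (N(S) = S*(S - 6) = S*(-6 + S))
(N(10) + 4912)/(4832 + 1971) = (10*(-6 + 10) + 4912)/(4832 + 1971) = (10*4 + 4912)/6803 = (40 + 4912)*(1/6803) = 4952*(1/6803) = 4952/6803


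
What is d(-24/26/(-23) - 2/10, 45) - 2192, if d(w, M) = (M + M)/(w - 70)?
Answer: -76683746/34963 ≈ -2193.3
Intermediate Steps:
d(w, M) = 2*M/(-70 + w) (d(w, M) = (2*M)/(-70 + w) = 2*M/(-70 + w))
d(-24/26/(-23) - 2/10, 45) - 2192 = 2*45/(-70 + (-24/26/(-23) - 2/10)) - 2192 = 2*45/(-70 + (-24*1/26*(-1/23) - 2*1/10)) - 2192 = 2*45/(-70 + (-12/13*(-1/23) - 1/5)) - 2192 = 2*45/(-70 + (12/299 - 1/5)) - 2192 = 2*45/(-70 - 239/1495) - 2192 = 2*45/(-104889/1495) - 2192 = 2*45*(-1495/104889) - 2192 = -44850/34963 - 2192 = -76683746/34963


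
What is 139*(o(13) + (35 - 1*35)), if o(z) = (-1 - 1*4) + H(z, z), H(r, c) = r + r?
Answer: 2919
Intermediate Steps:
H(r, c) = 2*r
o(z) = -5 + 2*z (o(z) = (-1 - 1*4) + 2*z = (-1 - 4) + 2*z = -5 + 2*z)
139*(o(13) + (35 - 1*35)) = 139*((-5 + 2*13) + (35 - 1*35)) = 139*((-5 + 26) + (35 - 35)) = 139*(21 + 0) = 139*21 = 2919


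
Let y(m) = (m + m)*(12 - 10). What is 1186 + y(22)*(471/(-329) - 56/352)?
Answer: 344140/329 ≈ 1046.0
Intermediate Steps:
y(m) = 4*m (y(m) = (2*m)*2 = 4*m)
1186 + y(22)*(471/(-329) - 56/352) = 1186 + (4*22)*(471/(-329) - 56/352) = 1186 + 88*(471*(-1/329) - 56*1/352) = 1186 + 88*(-471/329 - 7/44) = 1186 + 88*(-23027/14476) = 1186 - 46054/329 = 344140/329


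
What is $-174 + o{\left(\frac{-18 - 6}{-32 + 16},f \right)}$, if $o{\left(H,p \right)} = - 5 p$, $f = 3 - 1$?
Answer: $-184$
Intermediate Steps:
$f = 2$ ($f = 3 - 1 = 2$)
$-174 + o{\left(\frac{-18 - 6}{-32 + 16},f \right)} = -174 - 10 = -184$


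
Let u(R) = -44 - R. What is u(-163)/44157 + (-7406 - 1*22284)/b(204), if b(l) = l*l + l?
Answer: -1061825/1501338 ≈ -0.70725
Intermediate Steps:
b(l) = l + l² (b(l) = l² + l = l + l²)
u(-163)/44157 + (-7406 - 1*22284)/b(204) = (-44 - 1*(-163))/44157 + (-7406 - 1*22284)/((204*(1 + 204))) = (-44 + 163)*(1/44157) + (-7406 - 22284)/((204*205)) = 119*(1/44157) - 29690/41820 = 119/44157 - 29690*1/41820 = 119/44157 - 2969/4182 = -1061825/1501338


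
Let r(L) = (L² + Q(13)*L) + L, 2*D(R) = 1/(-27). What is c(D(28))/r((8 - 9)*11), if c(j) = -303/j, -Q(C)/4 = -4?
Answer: -2727/11 ≈ -247.91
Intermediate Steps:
Q(C) = 16 (Q(C) = -4*(-4) = 16)
D(R) = -1/54 (D(R) = (½)/(-27) = (½)*(-1/27) = -1/54)
r(L) = L² + 17*L (r(L) = (L² + 16*L) + L = L² + 17*L)
c(D(28))/r((8 - 9)*11) = (-303/(-1/54))/((((8 - 9)*11)*(17 + (8 - 9)*11))) = (-303*(-54))/(((-1*11)*(17 - 1*11))) = 16362/((-11*(17 - 11))) = 16362/((-11*6)) = 16362/(-66) = 16362*(-1/66) = -2727/11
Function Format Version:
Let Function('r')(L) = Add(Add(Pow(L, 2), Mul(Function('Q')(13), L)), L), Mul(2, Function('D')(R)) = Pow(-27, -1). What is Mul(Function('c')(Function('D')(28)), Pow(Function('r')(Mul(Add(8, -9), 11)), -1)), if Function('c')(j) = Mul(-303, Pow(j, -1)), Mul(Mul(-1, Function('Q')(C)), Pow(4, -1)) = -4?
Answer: Rational(-2727, 11) ≈ -247.91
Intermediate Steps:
Function('Q')(C) = 16 (Function('Q')(C) = Mul(-4, -4) = 16)
Function('D')(R) = Rational(-1, 54) (Function('D')(R) = Mul(Rational(1, 2), Pow(-27, -1)) = Mul(Rational(1, 2), Rational(-1, 27)) = Rational(-1, 54))
Function('r')(L) = Add(Pow(L, 2), Mul(17, L)) (Function('r')(L) = Add(Add(Pow(L, 2), Mul(16, L)), L) = Add(Pow(L, 2), Mul(17, L)))
Mul(Function('c')(Function('D')(28)), Pow(Function('r')(Mul(Add(8, -9), 11)), -1)) = Mul(Mul(-303, Pow(Rational(-1, 54), -1)), Pow(Mul(Mul(Add(8, -9), 11), Add(17, Mul(Add(8, -9), 11))), -1)) = Mul(Mul(-303, -54), Pow(Mul(Mul(-1, 11), Add(17, Mul(-1, 11))), -1)) = Mul(16362, Pow(Mul(-11, Add(17, -11)), -1)) = Mul(16362, Pow(Mul(-11, 6), -1)) = Mul(16362, Pow(-66, -1)) = Mul(16362, Rational(-1, 66)) = Rational(-2727, 11)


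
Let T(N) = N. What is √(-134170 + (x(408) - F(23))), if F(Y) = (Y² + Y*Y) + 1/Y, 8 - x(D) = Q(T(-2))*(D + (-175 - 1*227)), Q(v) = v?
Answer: 7*I*√1459695/23 ≈ 367.71*I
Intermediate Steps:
x(D) = -796 + 2*D (x(D) = 8 - (-2)*(D + (-175 - 1*227)) = 8 - (-2)*(D + (-175 - 227)) = 8 - (-2)*(D - 402) = 8 - (-2)*(-402 + D) = 8 - (804 - 2*D) = 8 + (-804 + 2*D) = -796 + 2*D)
F(Y) = 1/Y + 2*Y² (F(Y) = (Y² + Y²) + 1/Y = 2*Y² + 1/Y = 1/Y + 2*Y²)
√(-134170 + (x(408) - F(23))) = √(-134170 + ((-796 + 2*408) - (1 + 2*23³)/23)) = √(-134170 + ((-796 + 816) - (1 + 2*12167)/23)) = √(-134170 + (20 - (1 + 24334)/23)) = √(-134170 + (20 - 24335/23)) = √(-134170 - 23875/23) = √(-3109785/23) = 7*I*√1459695/23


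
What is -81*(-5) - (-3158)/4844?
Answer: 982489/2422 ≈ 405.65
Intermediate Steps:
-81*(-5) - (-3158)/4844 = 405 - (-3158)/4844 = 405 - 1*(-1579/2422) = 405 + 1579/2422 = 982489/2422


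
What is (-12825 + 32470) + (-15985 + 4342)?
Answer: 8002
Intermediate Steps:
(-12825 + 32470) + (-15985 + 4342) = 19645 - 11643 = 8002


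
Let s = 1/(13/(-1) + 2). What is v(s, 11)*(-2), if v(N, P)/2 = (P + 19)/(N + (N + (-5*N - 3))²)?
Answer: -1452/83 ≈ -17.494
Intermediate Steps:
s = -1/11 (s = 1/(13*(-1) + 2) = 1/(-13 + 2) = 1/(-11) = -1/11 ≈ -0.090909)
v(N, P) = 2*(19 + P)/(N + (-3 - 4*N)²) (v(N, P) = 2*((P + 19)/(N + (N + (-5*N - 3))²)) = 2*((19 + P)/(N + (N + (-3 - 5*N))²)) = 2*((19 + P)/(N + (-3 - 4*N)²)) = 2*(19 + P)/(N + (-3 - 4*N)²))
v(s, 11)*(-2) = (2*(19 + 11)/(-1/11 + (3 + 4*(-1/11))²))*(-2) = (2*30/(-1/11 + (3 - 4/11)²))*(-2) = (2*30/(-1/11 + (29/11)²))*(-2) = (2*30/(-1/11 + 841/121))*(-2) = (2*30/(830/121))*(-2) = (2*(121/830)*30)*(-2) = (726/83)*(-2) = -1452/83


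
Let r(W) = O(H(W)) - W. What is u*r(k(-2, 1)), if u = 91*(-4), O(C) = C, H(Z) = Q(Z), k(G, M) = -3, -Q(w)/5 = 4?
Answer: 6188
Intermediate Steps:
Q(w) = -20 (Q(w) = -5*4 = -20)
H(Z) = -20
u = -364
r(W) = -20 - W
u*r(k(-2, 1)) = -364*(-20 - 1*(-3)) = -364*(-20 + 3) = -364*(-17) = 6188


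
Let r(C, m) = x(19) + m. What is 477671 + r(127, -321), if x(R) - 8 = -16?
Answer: 477342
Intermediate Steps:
x(R) = -8 (x(R) = 8 - 16 = -8)
r(C, m) = -8 + m
477671 + r(127, -321) = 477671 + (-8 - 321) = 477671 - 329 = 477342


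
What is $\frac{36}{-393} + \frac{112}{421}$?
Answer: $\frac{9620}{55151} \approx 0.17443$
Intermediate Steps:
$\frac{36}{-393} + \frac{112}{421} = 36 \left(- \frac{1}{393}\right) + 112 \cdot \frac{1}{421} = - \frac{12}{131} + \frac{112}{421} = \frac{9620}{55151}$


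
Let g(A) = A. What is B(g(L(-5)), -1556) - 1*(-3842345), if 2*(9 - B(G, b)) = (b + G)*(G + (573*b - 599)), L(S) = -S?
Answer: -688044787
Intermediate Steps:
B(G, b) = 9 - (G + b)*(-599 + G + 573*b)/2 (B(G, b) = 9 - (b + G)*(G + (573*b - 599))/2 = 9 - (G + b)*(G + (-599 + 573*b))/2 = 9 - (G + b)*(-599 + G + 573*b)/2)
B(g(L(-5)), -1556) - 1*(-3842345) = (9 - 573/2*(-1556)² - (-1*(-5))²/2 + 599*(-1*(-5))/2 + (599/2)*(-1556) - 287*(-1*(-5))*(-1556)) - 1*(-3842345) = (9 - 573/2*2421136 - ½*5² + (599/2)*5 - 466022 - 287*5*(-1556)) + 3842345 = (9 - 693655464 - ½*25 + 2995/2 - 466022 + 2232860) + 3842345 = (9 - 693655464 - 25/2 + 2995/2 - 466022 + 2232860) + 3842345 = -691887132 + 3842345 = -688044787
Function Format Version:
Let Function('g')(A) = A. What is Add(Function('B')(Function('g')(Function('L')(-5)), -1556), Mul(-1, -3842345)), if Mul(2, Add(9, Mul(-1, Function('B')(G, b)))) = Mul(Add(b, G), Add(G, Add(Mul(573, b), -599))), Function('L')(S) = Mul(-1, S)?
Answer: -688044787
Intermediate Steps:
Function('B')(G, b) = Add(9, Mul(Rational(-1, 2), Add(G, b), Add(-599, G, Mul(573, b)))) (Function('B')(G, b) = Add(9, Mul(Rational(-1, 2), Mul(Add(b, G), Add(G, Add(Mul(573, b), -599))))) = Add(9, Mul(Rational(-1, 2), Mul(Add(G, b), Add(G, Add(-599, Mul(573, b)))))) = Add(9, Mul(Rational(-1, 2), Mul(Add(G, b), Add(-599, G, Mul(573, b))))) = Add(9, Mul(Rational(-1, 2), Add(G, b), Add(-599, G, Mul(573, b)))))
Add(Function('B')(Function('g')(Function('L')(-5)), -1556), Mul(-1, -3842345)) = Add(Add(9, Mul(Rational(-573, 2), Pow(-1556, 2)), Mul(Rational(-1, 2), Pow(Mul(-1, -5), 2)), Mul(Rational(599, 2), Mul(-1, -5)), Mul(Rational(599, 2), -1556), Mul(-287, Mul(-1, -5), -1556)), Mul(-1, -3842345)) = Add(Add(9, Mul(Rational(-573, 2), 2421136), Mul(Rational(-1, 2), Pow(5, 2)), Mul(Rational(599, 2), 5), -466022, Mul(-287, 5, -1556)), 3842345) = Add(Add(9, -693655464, Mul(Rational(-1, 2), 25), Rational(2995, 2), -466022, 2232860), 3842345) = Add(Add(9, -693655464, Rational(-25, 2), Rational(2995, 2), -466022, 2232860), 3842345) = Add(-691887132, 3842345) = -688044787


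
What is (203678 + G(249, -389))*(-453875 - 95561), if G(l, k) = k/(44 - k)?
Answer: -48455961357660/433 ≈ -1.1191e+11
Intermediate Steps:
(203678 + G(249, -389))*(-453875 - 95561) = (203678 - 1*(-389)/(-44 - 389))*(-453875 - 95561) = (203678 - 1*(-389)/(-433))*(-549436) = (203678 - 1*(-389)*(-1/433))*(-549436) = (203678 - 389/433)*(-549436) = (88192185/433)*(-549436) = -48455961357660/433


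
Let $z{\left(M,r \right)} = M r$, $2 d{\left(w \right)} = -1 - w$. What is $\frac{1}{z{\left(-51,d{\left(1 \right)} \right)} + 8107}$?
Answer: $\frac{1}{8158} \approx 0.00012258$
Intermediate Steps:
$d{\left(w \right)} = - \frac{1}{2} - \frac{w}{2}$ ($d{\left(w \right)} = \frac{-1 - w}{2} = - \frac{1}{2} - \frac{w}{2}$)
$\frac{1}{z{\left(-51,d{\left(1 \right)} \right)} + 8107} = \frac{1}{- 51 \left(- \frac{1}{2} - \frac{1}{2}\right) + 8107} = \frac{1}{\left(-51\right) \left(-1\right) + 8107} = \frac{1}{51 + 8107} = \frac{1}{8158}$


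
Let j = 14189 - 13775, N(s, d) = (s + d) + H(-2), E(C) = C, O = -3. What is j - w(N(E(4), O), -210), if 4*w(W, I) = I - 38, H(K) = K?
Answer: 476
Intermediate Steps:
N(s, d) = -2 + d + s (N(s, d) = (s + d) - 2 = (d + s) - 2 = -2 + d + s)
w(W, I) = -19/2 + I/4 (w(W, I) = (I - 38)/4 = (-38 + I)/4 = -19/2 + I/4)
j = 414
j - w(N(E(4), O), -210) = 414 - (-19/2 + (¼)*(-210)) = 414 - (-19/2 - 105/2) = 414 - 1*(-62) = 414 + 62 = 476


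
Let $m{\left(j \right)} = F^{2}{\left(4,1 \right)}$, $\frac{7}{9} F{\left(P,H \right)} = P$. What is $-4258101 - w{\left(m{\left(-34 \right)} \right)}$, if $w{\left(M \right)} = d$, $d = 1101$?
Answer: $-4259202$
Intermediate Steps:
$F{\left(P,H \right)} = \frac{9 P}{7}$
$m{\left(j \right)} = \frac{1296}{49}$ ($m{\left(j \right)} = \left(\frac{9}{7} \cdot 4\right)^{2} = \left(\frac{36}{7}\right)^{2} = \frac{1296}{49}$)
$w{\left(M \right)} = 1101$
$-4258101 - w{\left(m{\left(-34 \right)} \right)} = -4258101 - 1101 = -4259202$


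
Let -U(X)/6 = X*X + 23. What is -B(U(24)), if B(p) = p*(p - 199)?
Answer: -13632042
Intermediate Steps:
U(X) = -138 - 6*X² (U(X) = -6*(X*X + 23) = -6*(X² + 23) = -6*(23 + X²) = -138 - 6*X²)
B(p) = p*(-199 + p)
-B(U(24)) = -(-138 - 6*24²)*(-199 + (-138 - 6*24²)) = -(-138 - 6*576)*(-199 + (-138 - 6*576)) = -(-138 - 3456)*(-199 + (-138 - 3456)) = -(-3594)*(-199 - 3594) = -(-3594)*(-3793) = -1*13632042 = -13632042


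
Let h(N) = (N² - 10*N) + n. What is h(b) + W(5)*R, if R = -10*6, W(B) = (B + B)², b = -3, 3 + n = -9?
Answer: -5973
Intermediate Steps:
n = -12 (n = -3 - 9 = -12)
h(N) = -12 + N² - 10*N (h(N) = (N² - 10*N) - 12 = -12 + N² - 10*N)
W(B) = 4*B² (W(B) = (2*B)² = 4*B²)
R = -60
h(b) + W(5)*R = (-12 + (-3)² - 10*(-3)) + (4*5²)*(-60) = (-12 + 9 + 30) + (4*25)*(-60) = 27 + 100*(-60) = 27 - 6000 = -5973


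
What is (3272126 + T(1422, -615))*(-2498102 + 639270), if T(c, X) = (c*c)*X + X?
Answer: 2305528194885968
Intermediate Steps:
T(c, X) = X + X*c² (T(c, X) = c²*X + X = X*c² + X = X + X*c²)
(3272126 + T(1422, -615))*(-2498102 + 639270) = (3272126 - 615*(1 + 1422²))*(-2498102 + 639270) = (3272126 - 615*(1 + 2022084))*(-1858832) = (3272126 - 615*2022085)*(-1858832) = (3272126 - 1243582275)*(-1858832) = -1240310149*(-1858832) = 2305528194885968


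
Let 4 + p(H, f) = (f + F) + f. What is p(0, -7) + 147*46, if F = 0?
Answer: 6744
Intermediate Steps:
p(H, f) = -4 + 2*f (p(H, f) = -4 + ((f + 0) + f) = -4 + (f + f) = -4 + 2*f)
p(0, -7) + 147*46 = (-4 + 2*(-7)) + 147*46 = (-4 - 14) + 6762 = -18 + 6762 = 6744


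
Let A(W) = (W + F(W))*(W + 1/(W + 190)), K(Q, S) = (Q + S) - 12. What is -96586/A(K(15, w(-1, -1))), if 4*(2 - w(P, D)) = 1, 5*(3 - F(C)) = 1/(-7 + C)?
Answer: -18057718560/6968929 ≈ -2591.2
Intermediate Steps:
F(C) = 3 - 1/(5*(-7 + C))
w(P, D) = 7/4 (w(P, D) = 2 - 1/4*1 = 2 - 1/4 = 7/4)
K(Q, S) = -12 + Q + S
A(W) = (W + 1/(190 + W))*(W + (-106 + 15*W)/(5*(-7 + W))) (A(W) = (W + (-106 + 15*W)/(5*(-7 + W)))*(W + 1/(W + 190)) = (W + (-106 + 15*W)/(5*(-7 + W)))*(W + 1/(190 + W)) = (W + 1/(190 + W))*(W + (-106 + 15*W)/(5*(-7 + W))))
-96586/A(K(15, w(-1, -1))) = -96586*5*(-1330 + (-12 + 15 + 7/4)**2 + 183*(-12 + 15 + 7/4))/(-106 - 20160*(-12 + 15 + 7/4) - 3901*(-12 + 15 + 7/4)**2 + 5*(-12 + 15 + 7/4)**4 + 930*(-12 + 15 + 7/4)**3) = -96586*5*(-1330 + (19/4)**2 + 183*(19/4))/(-106 - 20160*19/4 - 3901*(19/4)**2 + 5*(19/4)**4 + 930*(19/4)**3) = -96586*5*(-1330 + 361/16 + 3477/4)/(-106 - 95760 - 3901*361/16 + 5*(130321/256) + 930*(6859/64)) = -96586*(-35055/(16*(-106 - 95760 - 1408261/16 + 651605/256 + 3189435/32))) = -96586/((1/5)*(-16/7011)*(-20906787/256)) = -96586/6968929/186960 = -96586*186960/6968929 = -18057718560/6968929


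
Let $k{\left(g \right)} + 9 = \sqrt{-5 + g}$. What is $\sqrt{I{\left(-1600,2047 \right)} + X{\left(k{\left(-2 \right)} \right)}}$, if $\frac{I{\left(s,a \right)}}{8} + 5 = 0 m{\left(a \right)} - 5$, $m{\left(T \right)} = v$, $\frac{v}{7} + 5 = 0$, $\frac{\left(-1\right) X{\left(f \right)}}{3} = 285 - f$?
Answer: $\sqrt{-962 + 3 i \sqrt{7}} \approx 0.128 + 31.016 i$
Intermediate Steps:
$k{\left(g \right)} = -9 + \sqrt{-5 + g}$
$X{\left(f \right)} = -855 + 3 f$ ($X{\left(f \right)} = - 3 \left(285 - f\right) = -855 + 3 f$)
$v = -35$ ($v = -35 + 7 \cdot 0 = -35 + 0 = -35$)
$m{\left(T \right)} = -35$
$I{\left(s,a \right)} = -80$ ($I{\left(s,a \right)} = -40 + 8 \left(0 \left(-35\right) - 5\right) = -40 + 8 \left(0 - 5\right) = -40 + 8 \left(-5\right) = -40 - 40 = -80$)
$\sqrt{I{\left(-1600,2047 \right)} + X{\left(k{\left(-2 \right)} \right)}} = \sqrt{-80 - \left(855 - 3 \left(-9 + \sqrt{-5 - 2}\right)\right)} = \sqrt{-80 - \left(855 - 3 \left(-9 + \sqrt{-7}\right)\right)} = \sqrt{-80 - \left(855 - 3 \left(-9 + i \sqrt{7}\right)\right)} = \sqrt{-80 - \left(882 - 3 i \sqrt{7}\right)} = \sqrt{-962 + 3 i \sqrt{7}}$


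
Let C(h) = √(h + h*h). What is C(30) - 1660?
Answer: -1660 + √930 ≈ -1629.5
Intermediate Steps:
C(h) = √(h + h²)
C(30) - 1660 = √(30*(1 + 30)) - 1660 = √(30*31) - 1660 = √930 - 1660 = -1660 + √930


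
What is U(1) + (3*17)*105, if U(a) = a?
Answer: 5356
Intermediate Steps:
U(1) + (3*17)*105 = 1 + (3*17)*105 = 1 + 51*105 = 1 + 5355 = 5356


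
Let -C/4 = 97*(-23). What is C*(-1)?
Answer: -8924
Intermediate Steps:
C = 8924 (C = -388*(-23) = -4*(-2231) = 8924)
C*(-1) = 8924*(-1) = -8924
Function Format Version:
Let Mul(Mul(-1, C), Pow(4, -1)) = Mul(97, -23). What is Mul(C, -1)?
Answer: -8924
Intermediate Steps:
C = 8924 (C = Mul(-4, Mul(97, -23)) = Mul(-4, -2231) = 8924)
Mul(C, -1) = Mul(8924, -1) = -8924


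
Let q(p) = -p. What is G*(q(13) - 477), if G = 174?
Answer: -85260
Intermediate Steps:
G*(q(13) - 477) = 174*(-1*13 - 477) = 174*(-13 - 477) = 174*(-490) = -85260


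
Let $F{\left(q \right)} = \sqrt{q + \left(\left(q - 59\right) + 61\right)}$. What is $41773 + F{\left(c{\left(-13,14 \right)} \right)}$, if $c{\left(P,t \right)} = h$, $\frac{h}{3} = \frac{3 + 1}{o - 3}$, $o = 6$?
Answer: $41773 + \sqrt{10} \approx 41776.0$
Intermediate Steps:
$h = 4$ ($h = 3 \frac{3 + 1}{6 - 3} = 3 \cdot \frac{4}{3} = 4$)
$c{\left(P,t \right)} = 4$
$F{\left(q \right)} = \sqrt{2 + 2 q}$ ($F{\left(q \right)} = \sqrt{q + \left(\left(-59 + q\right) + 61\right)} = \sqrt{q + \left(2 + q\right)} = \sqrt{2 + 2 q}$)
$41773 + F{\left(c{\left(-13,14 \right)} \right)} = 41773 + \sqrt{2 + 2 \cdot 4} = 41773 + \sqrt{2 + 8} = 41773 + \sqrt{10}$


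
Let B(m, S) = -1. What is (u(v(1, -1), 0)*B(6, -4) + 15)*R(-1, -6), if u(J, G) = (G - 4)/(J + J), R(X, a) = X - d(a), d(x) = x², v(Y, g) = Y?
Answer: -629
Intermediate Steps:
R(X, a) = X - a²
u(J, G) = (-4 + G)/(2*J) (u(J, G) = (-4 + G)/((2*J)) = (-4 + G)*(1/(2*J)) = (-4 + G)/(2*J))
(u(v(1, -1), 0)*B(6, -4) + 15)*R(-1, -6) = (((½)*(-4 + 0)/1)*(-1) + 15)*(-1 - 1*(-6)²) = (((½)*1*(-4))*(-1) + 15)*(-1 - 1*36) = (-2*(-1) + 15)*(-1 - 36) = (2 + 15)*(-37) = 17*(-37) = -629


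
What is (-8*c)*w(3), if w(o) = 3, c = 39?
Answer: -936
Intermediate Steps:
(-8*c)*w(3) = -8*39*3 = -312*3 = -936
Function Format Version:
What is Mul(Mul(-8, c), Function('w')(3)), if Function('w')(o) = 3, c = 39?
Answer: -936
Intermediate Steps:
Mul(Mul(-8, c), Function('w')(3)) = Mul(Mul(-8, 39), 3) = Mul(-312, 3) = -936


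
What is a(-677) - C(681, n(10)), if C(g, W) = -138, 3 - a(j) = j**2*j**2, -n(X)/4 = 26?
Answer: -210065472100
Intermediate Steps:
n(X) = -104 (n(X) = -4*26 = -104)
a(j) = 3 - j**4 (a(j) = 3 - j**2*j**2 = 3 - j**4)
a(-677) - C(681, n(10)) = (3 - 1*(-677)**4) - 1*(-138) = (3 - 1*210065472241) + 138 = (3 - 210065472241) + 138 = -210065472238 + 138 = -210065472100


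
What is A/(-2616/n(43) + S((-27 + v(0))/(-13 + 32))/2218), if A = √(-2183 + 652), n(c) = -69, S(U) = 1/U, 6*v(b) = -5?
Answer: 4259669*I*√1531/161495705 ≈ 1.0321*I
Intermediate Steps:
v(b) = -⅚ (v(b) = (⅙)*(-5) = -⅚)
A = I*√1531 (A = √(-1531) = I*√1531 ≈ 39.128*I)
A/(-2616/n(43) + S((-27 + v(0))/(-13 + 32))/2218) = (I*√1531)/(-2616/(-69) + 1/(((-27 - ⅚)/(-13 + 32))*2218)) = (I*√1531)/(-2616*(-1/69) + (1/2218)/(-167/6/19)) = (I*√1531)/(872/23 + (1/2218)/(-167/6*1/19)) = (I*√1531)/(872/23 + (1/2218)/(-167/114)) = (I*√1531)/(872/23 - 114/167*1/2218) = (I*√1531)/(872/23 - 57/185203) = (I*√1531)/(161495705/4259669) = (I*√1531)*(4259669/161495705) = 4259669*I*√1531/161495705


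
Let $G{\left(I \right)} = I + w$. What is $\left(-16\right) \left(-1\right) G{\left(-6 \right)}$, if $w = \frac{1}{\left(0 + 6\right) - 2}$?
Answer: $-92$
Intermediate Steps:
$w = \frac{1}{4}$ ($w = \frac{1}{6 - 2} = \frac{1}{4} \approx 0.25$)
$G{\left(I \right)} = \frac{1}{4} + I$ ($G{\left(I \right)} = I + \frac{1}{4} = \frac{1}{4} + I$)
$\left(-16\right) \left(-1\right) G{\left(-6 \right)} = \left(-16\right) \left(-1\right) \left(\frac{1}{4} - 6\right) = 16 \left(- \frac{23}{4}\right) = -92$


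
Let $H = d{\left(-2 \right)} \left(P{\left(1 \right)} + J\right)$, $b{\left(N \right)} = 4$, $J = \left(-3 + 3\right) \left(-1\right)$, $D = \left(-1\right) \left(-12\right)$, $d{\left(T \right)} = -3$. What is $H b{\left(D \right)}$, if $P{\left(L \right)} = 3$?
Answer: $-36$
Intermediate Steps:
$D = 12$
$J = 0$ ($J = 0 \left(-1\right) = 0$)
$H = -9$ ($H = - 3 \left(3 + 0\right) = \left(-3\right) 3 = -9$)
$H b{\left(D \right)} = \left(-9\right) 4 = -36$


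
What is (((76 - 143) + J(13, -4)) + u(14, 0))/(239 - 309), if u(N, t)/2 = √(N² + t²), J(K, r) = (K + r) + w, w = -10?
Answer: 4/7 ≈ 0.57143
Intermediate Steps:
J(K, r) = -10 + K + r (J(K, r) = (K + r) - 10 = -10 + K + r)
u(N, t) = 2*√(N² + t²)
(((76 - 143) + J(13, -4)) + u(14, 0))/(239 - 309) = (((76 - 143) + (-10 + 13 - 4)) + 2*√(14² + 0²))/(239 - 309) = ((-67 - 1) + 2*√(196 + 0))/(-70) = (-68 + 2*√196)*(-1/70) = (-68 + 2*14)*(-1/70) = (-68 + 28)*(-1/70) = -40*(-1/70) = 4/7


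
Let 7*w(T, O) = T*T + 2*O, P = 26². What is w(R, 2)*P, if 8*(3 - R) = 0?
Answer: 8788/7 ≈ 1255.4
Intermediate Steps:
P = 676
R = 3 (R = 3 - ⅛*0 = 3 + 0 = 3)
w(T, O) = T²/7 + 2*O/7 (w(T, O) = (T*T + 2*O)/7 = (T² + 2*O)/7 = T²/7 + 2*O/7)
w(R, 2)*P = ((⅐)*3² + (2/7)*2)*676 = ((⅐)*9 + 4/7)*676 = (9/7 + 4/7)*676 = (13/7)*676 = 8788/7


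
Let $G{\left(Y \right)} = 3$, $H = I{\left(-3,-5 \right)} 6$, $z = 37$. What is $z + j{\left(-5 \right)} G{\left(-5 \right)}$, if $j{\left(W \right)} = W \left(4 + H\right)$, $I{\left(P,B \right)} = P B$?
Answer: $-1373$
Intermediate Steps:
$I{\left(P,B \right)} = B P$
$H = 90$ ($H = \left(-5\right) \left(-3\right) 6 = 15 \cdot 6 = 90$)
$j{\left(W \right)} = 94 W$ ($j{\left(W \right)} = W \left(4 + 90\right) = W 94 = 94 W$)
$z + j{\left(-5 \right)} G{\left(-5 \right)} = 37 + 94 \left(-5\right) 3 = 37 - 1410 = -1373$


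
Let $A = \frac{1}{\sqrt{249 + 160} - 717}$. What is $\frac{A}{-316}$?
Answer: $\frac{717}{162322880} + \frac{\sqrt{409}}{162322880} \approx 4.5417 \cdot 10^{-6}$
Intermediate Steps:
$A = \frac{1}{-717 + \sqrt{409}}$ ($A = \frac{1}{\sqrt{409} - 717} = \frac{1}{-717 + \sqrt{409}} \approx -0.0014352$)
$\frac{A}{-316} = \frac{- \frac{717}{513680} - \frac{\sqrt{409}}{513680}}{-316} = \left(- \frac{717}{513680} - \frac{\sqrt{409}}{513680}\right) \left(- \frac{1}{316}\right) = \frac{717}{162322880} + \frac{\sqrt{409}}{162322880}$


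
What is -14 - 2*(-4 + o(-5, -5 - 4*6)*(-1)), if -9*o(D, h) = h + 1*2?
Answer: 0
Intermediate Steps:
o(D, h) = -2/9 - h/9 (o(D, h) = -(h + 1*2)/9 = -(h + 2)/9 = -(2 + h)/9 = -2/9 - h/9)
-14 - 2*(-4 + o(-5, -5 - 4*6)*(-1)) = -14 - 2*(-4 + (-2/9 - (-5 - 4*6)/9)*(-1)) = -14 - 2*(-4 + (-2/9 - (-5 - 24)/9)*(-1)) = -14 - 2*(-4 + (-2/9 - ⅑*(-29))*(-1)) = -14 - 2*(-4 + (-2/9 + 29/9)*(-1)) = -14 - 2*(-4 + 3*(-1)) = -14 - 2*(-4 - 3) = -14 - 2*(-7) = -14 + 14 = 0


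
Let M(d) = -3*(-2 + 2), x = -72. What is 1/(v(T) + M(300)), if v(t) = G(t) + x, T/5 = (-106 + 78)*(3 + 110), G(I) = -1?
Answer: -1/73 ≈ -0.013699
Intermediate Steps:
M(d) = 0 (M(d) = -3*0 = 0)
T = -15820 (T = 5*((-106 + 78)*(3 + 110)) = 5*(-28*113) = 5*(-3164) = -15820)
v(t) = -73 (v(t) = -1 - 72 = -73)
1/(v(T) + M(300)) = 1/(-73 + 0) = 1/(-73) = -1/73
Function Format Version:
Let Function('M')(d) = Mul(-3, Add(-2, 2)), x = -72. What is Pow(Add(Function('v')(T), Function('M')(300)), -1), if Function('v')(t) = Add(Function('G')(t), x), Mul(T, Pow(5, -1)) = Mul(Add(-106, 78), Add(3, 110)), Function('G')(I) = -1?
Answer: Rational(-1, 73) ≈ -0.013699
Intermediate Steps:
Function('M')(d) = 0 (Function('M')(d) = Mul(-3, 0) = 0)
T = -15820 (T = Mul(5, Mul(Add(-106, 78), Add(3, 110))) = Mul(5, Mul(-28, 113)) = Mul(5, -3164) = -15820)
Function('v')(t) = -73 (Function('v')(t) = Add(-1, -72) = -73)
Pow(Add(Function('v')(T), Function('M')(300)), -1) = Pow(Add(-73, 0), -1) = Pow(-73, -1) = Rational(-1, 73)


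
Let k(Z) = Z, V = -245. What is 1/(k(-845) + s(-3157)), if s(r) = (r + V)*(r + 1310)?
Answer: 1/6282649 ≈ 1.5917e-7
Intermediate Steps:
s(r) = (-245 + r)*(1310 + r) (s(r) = (r - 245)*(r + 1310) = (-245 + r)*(1310 + r))
1/(k(-845) + s(-3157)) = 1/(-845 + (-320950 + (-3157)**2 + 1065*(-3157))) = 1/(-845 + (-320950 + 9966649 - 3362205)) = 1/(-845 + 6283494) = 1/6282649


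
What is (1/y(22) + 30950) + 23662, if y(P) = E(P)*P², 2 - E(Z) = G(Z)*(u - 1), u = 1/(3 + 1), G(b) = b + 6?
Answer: 607940785/11132 ≈ 54612.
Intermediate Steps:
G(b) = 6 + b
u = ¼ (u = 1/4 = ¼ ≈ 0.25000)
E(Z) = 13/2 + 3*Z/4 (E(Z) = 2 - (6 + Z)*(¼ - 1) = 2 - (6 + Z)*(-3)/4 = 2 - (-9/2 - 3*Z/4) = 2 + (9/2 + 3*Z/4) = 13/2 + 3*Z/4)
y(P) = P²*(13/2 + 3*P/4) (y(P) = (13/2 + 3*P/4)*P² = P²*(13/2 + 3*P/4))
(1/y(22) + 30950) + 23662 = (1/((¼)*22²*(26 + 3*22)) + 30950) + 23662 = (1/((¼)*484*(26 + 66)) + 30950) + 23662 = (1/((¼)*484*92) + 30950) + 23662 = (1/11132 + 30950) + 23662 = 344535401/11132 + 23662 = 607940785/11132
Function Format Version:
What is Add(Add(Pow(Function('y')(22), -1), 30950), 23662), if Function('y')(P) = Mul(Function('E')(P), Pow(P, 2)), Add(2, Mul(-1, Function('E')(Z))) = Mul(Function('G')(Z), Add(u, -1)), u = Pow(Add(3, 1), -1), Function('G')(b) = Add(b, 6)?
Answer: Rational(607940785, 11132) ≈ 54612.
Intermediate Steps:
Function('G')(b) = Add(6, b)
u = Rational(1, 4) (u = Pow(4, -1) = Rational(1, 4) ≈ 0.25000)
Function('E')(Z) = Add(Rational(13, 2), Mul(Rational(3, 4), Z)) (Function('E')(Z) = Add(2, Mul(-1, Mul(Add(6, Z), Add(Rational(1, 4), -1)))) = Add(2, Mul(-1, Mul(Add(6, Z), Rational(-3, 4)))) = Add(2, Mul(-1, Add(Rational(-9, 2), Mul(Rational(-3, 4), Z)))) = Add(2, Add(Rational(9, 2), Mul(Rational(3, 4), Z))) = Add(Rational(13, 2), Mul(Rational(3, 4), Z)))
Function('y')(P) = Mul(Pow(P, 2), Add(Rational(13, 2), Mul(Rational(3, 4), P))) (Function('y')(P) = Mul(Add(Rational(13, 2), Mul(Rational(3, 4), P)), Pow(P, 2)) = Mul(Pow(P, 2), Add(Rational(13, 2), Mul(Rational(3, 4), P))))
Add(Add(Pow(Function('y')(22), -1), 30950), 23662) = Add(Add(Pow(Mul(Rational(1, 4), Pow(22, 2), Add(26, Mul(3, 22))), -1), 30950), 23662) = Add(Add(Pow(Mul(Rational(1, 4), 484, Add(26, 66)), -1), 30950), 23662) = Add(Add(Pow(Mul(Rational(1, 4), 484, 92), -1), 30950), 23662) = Add(Add(Pow(11132, -1), 30950), 23662) = Add(Add(Rational(1, 11132), 30950), 23662) = Add(Rational(344535401, 11132), 23662) = Rational(607940785, 11132)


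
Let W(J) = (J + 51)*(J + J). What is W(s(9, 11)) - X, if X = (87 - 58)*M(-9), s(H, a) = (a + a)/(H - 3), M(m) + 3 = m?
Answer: 6740/9 ≈ 748.89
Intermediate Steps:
M(m) = -3 + m
s(H, a) = 2*a/(-3 + H) (s(H, a) = (2*a)/(-3 + H) = 2*a/(-3 + H))
X = -348 (X = (87 - 58)*(-3 - 9) = 29*(-12) = -348)
W(J) = 2*J*(51 + J) (W(J) = (51 + J)*(2*J) = 2*J*(51 + J))
W(s(9, 11)) - X = 2*(2*11/(-3 + 9))*(51 + 2*11/(-3 + 9)) - 1*(-348) = 2*(2*11/6)*(51 + 2*11/6) + 348 = 2*(2*11*(⅙))*(51 + 2*11*(⅙)) + 348 = 2*(11/3)*(51 + 11/3) + 348 = 2*(11/3)*(164/3) + 348 = 3608/9 + 348 = 6740/9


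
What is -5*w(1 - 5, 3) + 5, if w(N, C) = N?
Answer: 25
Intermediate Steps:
-5*w(1 - 5, 3) + 5 = -5*(1 - 5) + 5 = -5*(-4) + 5 = 20 + 5 = 25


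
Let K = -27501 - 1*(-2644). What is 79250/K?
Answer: -79250/24857 ≈ -3.1882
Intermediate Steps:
K = -24857 (K = -27501 + 2644 = -24857)
79250/K = 79250/(-24857) = 79250*(-1/24857) = -79250/24857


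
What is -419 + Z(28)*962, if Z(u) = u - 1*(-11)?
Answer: 37099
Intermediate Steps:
Z(u) = 11 + u (Z(u) = u + 11 = 11 + u)
-419 + Z(28)*962 = -419 + (11 + 28)*962 = -419 + 39*962 = -419 + 37518 = 37099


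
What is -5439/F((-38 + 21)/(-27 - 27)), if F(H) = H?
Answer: -293706/17 ≈ -17277.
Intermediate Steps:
-5439/F((-38 + 21)/(-27 - 27)) = -5439*(-27 - 27)/(-38 + 21) = -5439/((-17/(-54))) = -5439/((-17*(-1/54))) = -5439/17/54 = -5439*54/17 = -293706/17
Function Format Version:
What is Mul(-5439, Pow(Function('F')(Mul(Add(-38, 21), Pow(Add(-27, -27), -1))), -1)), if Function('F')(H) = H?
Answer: Rational(-293706, 17) ≈ -17277.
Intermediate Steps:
Mul(-5439, Pow(Function('F')(Mul(Add(-38, 21), Pow(Add(-27, -27), -1))), -1)) = Mul(-5439, Pow(Mul(Add(-38, 21), Pow(Add(-27, -27), -1)), -1)) = Mul(-5439, Pow(Mul(-17, Pow(-54, -1)), -1)) = Mul(-5439, Pow(Mul(-17, Rational(-1, 54)), -1)) = Mul(-5439, Pow(Rational(17, 54), -1)) = Mul(-5439, Rational(54, 17)) = Rational(-293706, 17)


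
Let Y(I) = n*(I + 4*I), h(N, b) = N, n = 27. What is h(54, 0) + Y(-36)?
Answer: -4806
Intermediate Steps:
Y(I) = 135*I (Y(I) = 27*(I + 4*I) = 27*(5*I) = 135*I)
h(54, 0) + Y(-36) = 54 + 135*(-36) = 54 - 4860 = -4806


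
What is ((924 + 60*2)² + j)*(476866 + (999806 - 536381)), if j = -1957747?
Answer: -815994873001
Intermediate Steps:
((924 + 60*2)² + j)*(476866 + (999806 - 536381)) = ((924 + 60*2)² - 1957747)*(476866 + (999806 - 536381)) = ((924 + 120)² - 1957747)*(476866 + 463425) = (1044² - 1957747)*940291 = (1089936 - 1957747)*940291 = -867811*940291 = -815994873001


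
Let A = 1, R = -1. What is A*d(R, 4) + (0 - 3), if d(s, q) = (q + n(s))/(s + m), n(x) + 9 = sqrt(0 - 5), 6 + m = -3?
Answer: -5/2 - I*sqrt(5)/10 ≈ -2.5 - 0.22361*I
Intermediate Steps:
m = -9 (m = -6 - 3 = -9)
n(x) = -9 + I*sqrt(5) (n(x) = -9 + sqrt(0 - 5) = -9 + sqrt(-5) = -9 + I*sqrt(5))
d(s, q) = (-9 + q + I*sqrt(5))/(-9 + s) (d(s, q) = (q + (-9 + I*sqrt(5)))/(s - 9) = (-9 + q + I*sqrt(5))/(-9 + s))
A*d(R, 4) + (0 - 3) = 1*((-9 + 4 + I*sqrt(5))/(-9 - 1)) + (0 - 3) = 1*((-5 + I*sqrt(5))/(-10)) - 3 = 1*(-(-5 + I*sqrt(5))/10) - 3 = 1*(1/2 - I*sqrt(5)/10) - 3 = (1/2 - I*sqrt(5)/10) - 3 = -5/2 - I*sqrt(5)/10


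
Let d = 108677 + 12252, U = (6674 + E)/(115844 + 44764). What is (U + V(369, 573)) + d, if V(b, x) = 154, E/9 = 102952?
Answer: 9723915853/80304 ≈ 1.2109e+5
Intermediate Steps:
E = 926568 (E = 9*102952 = 926568)
U = 466621/80304 (U = (6674 + 926568)/(115844 + 44764) = 933242/160608 = 933242*(1/160608) = 466621/80304 ≈ 5.8107)
d = 120929
(U + V(369, 573)) + d = (466621/80304 + 154) + 120929 = 12833437/80304 + 120929 = 9723915853/80304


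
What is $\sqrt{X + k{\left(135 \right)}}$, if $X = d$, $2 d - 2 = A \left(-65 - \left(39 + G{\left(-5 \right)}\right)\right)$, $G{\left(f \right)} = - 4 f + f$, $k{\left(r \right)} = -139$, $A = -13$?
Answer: $\frac{\sqrt{2542}}{2} \approx 25.209$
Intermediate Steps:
$G{\left(f \right)} = - 3 f$
$d = \frac{1549}{2}$ ($d = 1 + \frac{\left(-13\right) \left(-65 - \left(39 - -15\right)\right)}{2} = 1 + \frac{\left(-13\right) \left(-65 - 54\right)}{2} = 1 + \frac{\left(-13\right) \left(-119\right)}{2} = 1 + \frac{1}{2} \cdot 1547 = 1 + \frac{1547}{2} = \frac{1549}{2} \approx 774.5$)
$X = \frac{1549}{2} \approx 774.5$
$\sqrt{X + k{\left(135 \right)}} = \sqrt{\frac{1549}{2} - 139} = \sqrt{\frac{1271}{2}} = \frac{\sqrt{2542}}{2}$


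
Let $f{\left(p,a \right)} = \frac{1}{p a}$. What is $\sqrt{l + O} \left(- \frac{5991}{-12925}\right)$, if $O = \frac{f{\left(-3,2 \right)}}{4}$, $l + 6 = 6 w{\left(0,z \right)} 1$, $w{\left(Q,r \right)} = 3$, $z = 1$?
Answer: $\frac{1997 \sqrt{1722}}{51700} \approx 1.6029$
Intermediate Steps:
$l = 12$ ($l = -6 + 6 \cdot 3 \cdot 1 = -6 + 18 \cdot 1 = -6 + 18 = 12$)
$f{\left(p,a \right)} = \frac{1}{a p}$
$O = - \frac{1}{24}$ ($O = \frac{\frac{1}{2} \frac{1}{-3}}{4} = \frac{1}{2} \left(- \frac{1}{3}\right) \frac{1}{4} = \left(- \frac{1}{6}\right) \frac{1}{4} = - \frac{1}{24} \approx -0.041667$)
$\sqrt{l + O} \left(- \frac{5991}{-12925}\right) = \sqrt{12 - \frac{1}{24}} \left(- \frac{5991}{-12925}\right) = \sqrt{\frac{287}{24}} \left(\left(-5991\right) \left(- \frac{1}{12925}\right)\right) = \frac{\sqrt{1722}}{12} \cdot \frac{5991}{12925} = \frac{1997 \sqrt{1722}}{51700}$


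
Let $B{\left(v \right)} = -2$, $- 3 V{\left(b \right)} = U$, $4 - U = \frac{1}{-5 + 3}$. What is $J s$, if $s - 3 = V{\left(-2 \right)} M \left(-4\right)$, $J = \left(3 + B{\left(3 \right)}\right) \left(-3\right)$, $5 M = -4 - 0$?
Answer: $\frac{27}{5} \approx 5.4$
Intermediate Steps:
$U = \frac{9}{2}$ ($U = 4 - \frac{1}{-5 + 3} = 4 - \frac{1}{-2} = 4 - - \frac{1}{2} = 4 + \frac{1}{2} = \frac{9}{2} \approx 4.5$)
$M = - \frac{4}{5}$ ($M = \frac{-4 - 0}{5} = \frac{-4 + 0}{5} = \frac{1}{5} \left(-4\right) = - \frac{4}{5} \approx -0.8$)
$V{\left(b \right)} = - \frac{3}{2}$ ($V{\left(b \right)} = \left(- \frac{1}{3}\right) \frac{9}{2} = - \frac{3}{2}$)
$J = -3$ ($J = \left(3 - 2\right) \left(-3\right) = 1 \left(-3\right) = -3$)
$s = - \frac{9}{5}$ ($s = 3 + \left(- \frac{3}{2}\right) \left(- \frac{4}{5}\right) \left(-4\right) = 3 + \frac{6}{5} \left(-4\right) = 3 - \frac{24}{5} = - \frac{9}{5} \approx -1.8$)
$J s = \left(-3\right) \left(- \frac{9}{5}\right) = \frac{27}{5}$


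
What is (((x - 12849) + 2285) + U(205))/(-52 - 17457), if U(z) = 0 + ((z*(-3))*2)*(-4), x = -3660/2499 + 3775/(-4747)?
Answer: 22326728559/69234980759 ≈ 0.32248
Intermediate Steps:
x = -8935915/3954251 (x = -3660*1/2499 + 3775*(-1/4747) = -1220/833 - 3775/4747 = -8935915/3954251 ≈ -2.2598)
U(z) = 24*z (U(z) = 0 + (-3*z*2)*(-4) = 0 - 6*z*(-4) = 0 + 24*z = 24*z)
(((x - 12849) + 2285) + U(205))/(-52 - 17457) = (((-8935915/3954251 - 12849) + 2285) + 24*205)/(-52 - 17457) = ((-50817107014/3954251 + 2285) + 4920)/(-17509) = (-41781643479/3954251 + 4920)*(-1/17509) = -22326728559/3954251*(-1/17509) = 22326728559/69234980759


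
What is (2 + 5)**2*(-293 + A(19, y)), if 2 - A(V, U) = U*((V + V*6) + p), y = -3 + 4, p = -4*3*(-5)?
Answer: -23716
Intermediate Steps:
p = 60 (p = -12*(-5) = 60)
y = 1
A(V, U) = 2 - U*(60 + 7*V) (A(V, U) = 2 - U*((V + V*6) + 60) = 2 - U*((V + 6*V) + 60) = 2 - U*(7*V + 60) = 2 - U*(60 + 7*V))
(2 + 5)**2*(-293 + A(19, y)) = (2 + 5)**2*(-293 + (2 - 60*1 - 7*1*19)) = 7**2*(-293 + (2 - 60 - 133)) = 49*(-293 - 191) = 49*(-484) = -23716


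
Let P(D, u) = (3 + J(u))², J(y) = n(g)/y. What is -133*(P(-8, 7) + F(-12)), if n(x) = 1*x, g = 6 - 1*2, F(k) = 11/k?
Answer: -132259/84 ≈ -1574.5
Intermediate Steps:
g = 4 (g = 6 - 2 = 4)
n(x) = x
J(y) = 4/y
P(D, u) = (3 + 4/u)²
-133*(P(-8, 7) + F(-12)) = -133*((4 + 3*7)²/7² + 11/(-12)) = -133*((4 + 21)²/49 + 11*(-1/12)) = -133*((1/49)*25² - 11/12) = -133*((1/49)*625 - 11/12) = -133*(625/49 - 11/12) = -133*6961/588 = -132259/84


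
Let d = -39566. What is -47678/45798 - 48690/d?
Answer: 85869218/453010917 ≈ 0.18955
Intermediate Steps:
-47678/45798 - 48690/d = -47678/45798 - 48690/(-39566) = -47678*1/45798 - 48690*(-1/39566) = -23839/22899 + 24345/19783 = 85869218/453010917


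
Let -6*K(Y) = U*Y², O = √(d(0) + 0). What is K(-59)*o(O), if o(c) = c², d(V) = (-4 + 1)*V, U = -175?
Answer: 0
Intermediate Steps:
d(V) = -3*V
O = 0 (O = √(-3*0 + 0) = √(0 + 0) = √0 = 0)
K(Y) = 175*Y²/6 (K(Y) = -(-175)*Y²/6 = 175*Y²/6)
K(-59)*o(O) = ((175/6)*(-59)²)*0² = ((175/6)*3481)*0 = (609175/6)*0 = 0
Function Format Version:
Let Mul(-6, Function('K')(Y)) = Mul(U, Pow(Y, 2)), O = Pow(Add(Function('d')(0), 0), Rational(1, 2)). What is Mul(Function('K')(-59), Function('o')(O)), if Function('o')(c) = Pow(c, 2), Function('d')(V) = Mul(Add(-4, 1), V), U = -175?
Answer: 0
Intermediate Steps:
Function('d')(V) = Mul(-3, V)
O = 0 (O = Pow(Add(Mul(-3, 0), 0), Rational(1, 2)) = Pow(Add(0, 0), Rational(1, 2)) = Pow(0, Rational(1, 2)) = 0)
Function('K')(Y) = Mul(Rational(175, 6), Pow(Y, 2)) (Function('K')(Y) = Mul(Rational(-1, 6), Mul(-175, Pow(Y, 2))) = Mul(Rational(175, 6), Pow(Y, 2)))
Mul(Function('K')(-59), Function('o')(O)) = Mul(Mul(Rational(175, 6), Pow(-59, 2)), Pow(0, 2)) = Mul(Mul(Rational(175, 6), 3481), 0) = Mul(Rational(609175, 6), 0) = 0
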